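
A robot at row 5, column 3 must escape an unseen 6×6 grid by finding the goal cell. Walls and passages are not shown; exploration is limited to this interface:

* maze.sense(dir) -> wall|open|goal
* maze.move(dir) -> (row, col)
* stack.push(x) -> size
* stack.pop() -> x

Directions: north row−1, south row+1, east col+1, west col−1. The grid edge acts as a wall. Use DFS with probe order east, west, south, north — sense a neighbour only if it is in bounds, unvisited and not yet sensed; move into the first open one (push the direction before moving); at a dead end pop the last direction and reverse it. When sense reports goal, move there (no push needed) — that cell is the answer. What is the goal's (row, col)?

% 1. maze.sense(dir: east) : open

% 2. stack.push(x: east) : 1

% 3. maze.move(dir: east) : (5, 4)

% 4. maze.sense(dir: east) : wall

% 5. maze.sense(dir: north) : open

% 6. stack.push(x: north) : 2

% 7. maze.move(dir: north) : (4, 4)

% 8. maze.sense(dir: east) : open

% 9. stack.push(x: east) : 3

% 10. maze.move(dir: east) : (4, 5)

% 11. maze.sense(dir: north) : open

% 12. stack.push(x: north) : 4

% 13. maze.move(dir: north) : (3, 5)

% 14. maze.sense(dir: west) : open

% 15. stack.push(x: west) : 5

% 16. maze.move(dir: west) : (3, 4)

% 17. maze.sense(dir: west) : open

% 18. stack.push(x: west) : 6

% 19. maze.move(dir: west) : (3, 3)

% 20. maze.sense(dir: west) : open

% 21. stack.push(x: west) : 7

% 22. maze.move(dir: west) : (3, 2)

% 23. maze.sense(dir: west) : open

% 24. stack.push(x: west) : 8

% 25. maze.move(dir: west) : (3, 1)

% 26. maze.sense(dir: west) : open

% 27. stack.push(x: west) : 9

% 28. maze.move(dir: west) : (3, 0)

% 29. maze.sense(dir: south) : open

% 30. stack.push(x: south) : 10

% 31. maze.move(dir: south) : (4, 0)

% 32. maze.sense(dir: east) : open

% 33. stack.push(x: east) : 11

% 34. maze.move(dir: east) : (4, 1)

% 35. maze.sense(dir: east) : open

% 36. stack.push(x: east) : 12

% 37. maze.move(dir: east) : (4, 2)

% 38. maze.sense(dir: east) : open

% 39. stack.push(x: east) : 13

% 40. maze.move(dir: east) : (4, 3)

% 41. stack.pop() : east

% 42. maze.move(dir: west) : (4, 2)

% 43. maze.sense(dir: south) : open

% 44. stack.push(x: south) : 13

% 45. maze.move(dir: south) : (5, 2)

% 46. maze.sense(dir: west) : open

% 47. stack.push(x: west) : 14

% 48. maze.move(dir: west) : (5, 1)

% 49. maze.sense(dir: west) : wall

% 50. stack.pop() : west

% 51. maze.move(dir: east) : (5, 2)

% 52. stack.pop() : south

% 53. maze.move(dir: north) : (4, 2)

% 54. stack.pop() : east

% 55. maze.move(dir: west) : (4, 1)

% 56. stack.pop() : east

% 57. maze.move(dir: west) : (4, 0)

% 58. stack.pop() : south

% 59. maze.move(dir: north) : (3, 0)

% 60. maze.sense(dir: north) : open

% 61. stack.push(x: north) : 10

% 62. maze.move(dir: north) : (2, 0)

% 63. maze.sense(dir: east) : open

% 64. stack.push(x: east) : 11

% 65. maze.move(dir: east) : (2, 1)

% 66. maze.sense(dir: east) : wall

% 67. maze.sense(dir: north) : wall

% 68. stack.pop() : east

% 69. maze.move(dir: west) : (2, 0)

% 70. maze.sense(dir: north) : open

% 71. stack.push(x: north) : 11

% 72. maze.move(dir: north) : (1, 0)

% 73. maze.sense(dir: north) : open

% 74. stack.push(x: north) : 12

% 75. maze.move(dir: north) : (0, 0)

% 76. maze.sense(dir: east) : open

% 77. stack.push(x: east) : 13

% 78. maze.move(dir: east) : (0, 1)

% 79. maze.sense(dir: east) : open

% 80. stack.push(x: east) : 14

% 81. maze.move(dir: east) : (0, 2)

% 82. maze.sense(dir: east) : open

% 83. stack.push(x: east) : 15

% 84. maze.move(dir: east) : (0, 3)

% 85. maze.sense(dir: east) : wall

% 86. maze.sense(dir: south) : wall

% 87. stack.pop() : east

% 88. maze.move(dir: west) : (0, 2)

% 89. maze.sense(dir: south) : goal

% 90. maze.move(dir: south) : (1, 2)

Answer: (1, 2)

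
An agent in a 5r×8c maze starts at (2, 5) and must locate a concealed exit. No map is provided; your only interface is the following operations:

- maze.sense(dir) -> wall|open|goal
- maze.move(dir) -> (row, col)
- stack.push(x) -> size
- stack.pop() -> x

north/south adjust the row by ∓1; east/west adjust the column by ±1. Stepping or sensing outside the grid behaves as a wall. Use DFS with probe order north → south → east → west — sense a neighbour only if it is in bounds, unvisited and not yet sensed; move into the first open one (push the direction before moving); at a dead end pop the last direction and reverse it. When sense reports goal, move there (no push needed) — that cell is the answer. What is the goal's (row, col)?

>>> maze.sense dir→north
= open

>>> stack.push x→north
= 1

>>> maze.move dir→north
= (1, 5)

>>> maze.sense dir→north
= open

>>> stack.push x→north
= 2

>>> maze.move dir→north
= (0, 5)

>>> maze.sense dir→east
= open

>>> stack.push x→east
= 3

>>> maze.move dir→east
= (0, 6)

>>> maze.sense dir→south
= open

>>> stack.push x→south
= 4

>>> maze.move dir→south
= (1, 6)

>>> maze.sense dir→south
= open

>>> stack.push x→south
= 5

>>> maze.move dir→south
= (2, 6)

>>> maze.sense dir→south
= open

>>> stack.push x→south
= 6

>>> maze.move dir→south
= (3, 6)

>>> maze.sense dir→south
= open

>>> stack.push x→south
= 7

>>> maze.move dir→south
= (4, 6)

>>> maze.sense dir→east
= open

>>> stack.push x→east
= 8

>>> maze.move dir→east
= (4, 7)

>>> maze.sense dir→north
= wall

>>> stack.pop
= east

>>> maze.move dir→west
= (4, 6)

>>> maze.sense dir→west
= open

>>> stack.push x→west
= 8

>>> maze.move dir→west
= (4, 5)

>>> maze.sense dir→north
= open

>>> stack.push x→north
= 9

>>> maze.move dir→north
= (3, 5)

>>> maze.sense dir→west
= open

>>> stack.push x→west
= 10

>>> maze.move dir→west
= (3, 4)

>>> maze.sense dir→north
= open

>>> stack.push x→north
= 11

>>> maze.move dir→north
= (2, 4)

>>> maze.sense dir→north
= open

>>> stack.push x→north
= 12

>>> maze.move dir→north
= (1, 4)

>>> maze.sense dir→north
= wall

>>> maze.sense dir→west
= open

>>> stack.push x→west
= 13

>>> maze.move dir→west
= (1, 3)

>>> maze.sense dir→north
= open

>>> stack.push x→north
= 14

>>> maze.move dir→north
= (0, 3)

>>> maze.sense dir→west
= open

>>> stack.push x→west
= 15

>>> maze.move dir→west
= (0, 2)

>>> maze.sense dir→south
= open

>>> stack.push x→south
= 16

>>> maze.move dir→south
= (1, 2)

>>> maze.sense dir→south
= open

>>> stack.push x→south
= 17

>>> maze.move dir→south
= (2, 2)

>>> maze.sense dir→south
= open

>>> stack.push x→south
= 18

>>> maze.move dir→south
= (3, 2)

>>> maze.sense dir→south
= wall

>>> maze.sense dir→east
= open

>>> stack.push x→east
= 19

>>> maze.move dir→east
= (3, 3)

>>> maze.sense dir→north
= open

>>> stack.push x→north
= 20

>>> maze.move dir→north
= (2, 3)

>>> stack.pop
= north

>>> maze.move dir→south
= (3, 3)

>>> maze.sense dir→south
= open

>>> stack.push x→south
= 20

>>> maze.move dir→south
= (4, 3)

>>> maze.sense dir→east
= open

>>> stack.push x→east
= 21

>>> maze.move dir→east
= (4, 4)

>>> stack.pop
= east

>>> maze.move dir→west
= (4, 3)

>>> stack.pop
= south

>>> maze.move dir→north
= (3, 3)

>>> stack.pop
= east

>>> maze.move dir→west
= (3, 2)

>>> maze.sense dir→west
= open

>>> stack.push x→west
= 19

>>> maze.move dir→west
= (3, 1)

>>> maze.sense dir→north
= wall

>>> maze.sense dir→south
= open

>>> stack.push x→south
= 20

>>> maze.move dir→south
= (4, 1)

>>> maze.sense dir→west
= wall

>>> stack.pop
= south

>>> maze.move dir→north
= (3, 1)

>>> maze.sense dir→west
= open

>>> stack.push x→west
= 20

>>> maze.move dir→west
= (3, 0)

>>> maze.sense dir→north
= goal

>>> maze.move dir→north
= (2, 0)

Answer: (2, 0)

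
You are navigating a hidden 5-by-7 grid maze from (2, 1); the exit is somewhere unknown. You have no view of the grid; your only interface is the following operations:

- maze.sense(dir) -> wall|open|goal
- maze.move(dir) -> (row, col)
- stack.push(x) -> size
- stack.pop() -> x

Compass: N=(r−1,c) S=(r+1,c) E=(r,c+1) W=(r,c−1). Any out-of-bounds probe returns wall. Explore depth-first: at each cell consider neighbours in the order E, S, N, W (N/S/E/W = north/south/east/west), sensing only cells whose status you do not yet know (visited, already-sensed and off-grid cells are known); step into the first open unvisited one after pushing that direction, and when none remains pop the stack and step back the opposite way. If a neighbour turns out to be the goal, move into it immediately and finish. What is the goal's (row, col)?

I invoke maze.sense(dir→east), which returns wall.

I invoke maze.sense(dir→south), and observe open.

I invoke stack.push(x→south), and get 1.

I call maze.move(dir→south), giving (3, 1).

Now I run maze.sense(dir→east), : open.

I use stack.push(x→east), and observe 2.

I call maze.move(dir→east), and observe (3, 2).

Calling maze.sense(dir→east), — result: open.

I invoke stack.push(x→east), — result: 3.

Using maze.move(dir→east), : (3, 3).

I use maze.sense(dir→east), which returns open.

Using stack.push(x→east), yielding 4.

Then maze.move(dir→east), and observe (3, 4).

Next I call maze.sense(dir→east), → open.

Next I call stack.push(x→east), → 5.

I use maze.move(dir→east), giving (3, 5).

Using maze.sense(dir→east), which returns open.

Then stack.push(x→east), and get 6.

I invoke maze.move(dir→east), → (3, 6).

I try maze.sense(dir→south), and get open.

Invoking stack.push(x→south), and observe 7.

I invoke maze.move(dir→south), and see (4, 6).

I call maze.sense(dir→west), and get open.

I use stack.push(x→west), yielding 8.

Now I run maze.move(dir→west), and see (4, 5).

I run maze.sense(dir→west), which returns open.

I use stack.push(x→west), and see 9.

Now I run maze.move(dir→west), — result: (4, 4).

I invoke maze.sense(dir→west), giving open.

Invoking stack.push(x→west), — result: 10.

Calling maze.move(dir→west), which returns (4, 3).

Calling maze.sense(dir→west), → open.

Using stack.push(x→west), — result: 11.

Using maze.move(dir→west), and observe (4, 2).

I call maze.sense(dir→west), which returns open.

I call stack.push(x→west), giving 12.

Invoking maze.move(dir→west), and get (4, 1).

Using maze.sense(dir→west), → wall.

Now I run stack.pop(), : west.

Then maze.move(dir→east), and get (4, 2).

Calling stack.pop, and get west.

Next I call maze.move(dir→east), and observe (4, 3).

I invoke stack.pop(), — result: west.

I call maze.move(dir→east), and observe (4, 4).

Then stack.pop, → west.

I call maze.move(dir→east), and observe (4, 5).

I run stack.pop, which returns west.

I call maze.move(dir→east), and get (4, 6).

Calling stack.pop(), and get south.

Then maze.move(dir→north), giving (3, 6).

Next I call maze.sense(dir→north), yielding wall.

I invoke stack.pop(), giving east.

Then maze.move(dir→west), and get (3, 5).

Invoking maze.sense(dir→north), and observe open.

Now I run stack.push(x→north), — result: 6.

I try maze.move(dir→north), and observe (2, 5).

I run maze.sense(dir→north), : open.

I invoke stack.push(x→north), which returns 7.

I use maze.move(dir→north), giving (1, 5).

I call maze.sense(dir→east), and get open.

I invoke stack.push(x→east), yielding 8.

Using maze.move(dir→east), and see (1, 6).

Now I run maze.sense(dir→north), : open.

I use stack.push(x→north), yielding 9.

Then maze.move(dir→north), → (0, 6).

I run maze.sense(dir→west), → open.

Invoking stack.push(x→west), and observe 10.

I try maze.move(dir→west), : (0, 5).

I call maze.sense(dir→west), and observe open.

I use stack.push(x→west), yielding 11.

I call maze.move(dir→west), which returns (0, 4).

I invoke maze.sense(dir→south), and see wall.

I call maze.sense(dir→west), and observe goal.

Now I run maze.move(dir→west), : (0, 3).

Answer: (0, 3)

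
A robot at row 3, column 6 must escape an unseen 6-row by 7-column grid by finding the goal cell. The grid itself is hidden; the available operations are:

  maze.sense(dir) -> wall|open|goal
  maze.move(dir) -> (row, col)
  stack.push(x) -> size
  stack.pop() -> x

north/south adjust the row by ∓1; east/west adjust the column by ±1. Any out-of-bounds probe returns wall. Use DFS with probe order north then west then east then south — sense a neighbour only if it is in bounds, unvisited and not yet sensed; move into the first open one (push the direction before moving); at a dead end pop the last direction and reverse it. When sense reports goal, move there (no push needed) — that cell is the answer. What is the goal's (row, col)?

% 1. maze.sense(dir='north') ~> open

% 2. stack.push(x='north') ~> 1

% 3. maze.move(dir='north') ~> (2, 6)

% 4. maze.sense(dir='north') ~> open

% 5. stack.push(x='north') ~> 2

% 6. maze.move(dir='north') ~> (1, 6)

% 7. maze.sense(dir='north') ~> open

% 8. stack.push(x='north') ~> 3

% 9. maze.move(dir='north') ~> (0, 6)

% 10. maze.sense(dir='west') ~> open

% 11. stack.push(x='west') ~> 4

% 12. maze.move(dir='west') ~> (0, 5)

% 13. maze.sense(dir='west') ~> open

% 14. stack.push(x='west') ~> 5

% 15. maze.move(dir='west') ~> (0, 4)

% 16. maze.sense(dir='west') ~> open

% 17. stack.push(x='west') ~> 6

% 18. maze.move(dir='west') ~> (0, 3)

% 19. maze.sense(dir='west') ~> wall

% 20. maze.sense(dir='south') ~> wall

% 21. stack.pop() ~> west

% 22. maze.move(dir='east') ~> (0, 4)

% 23. maze.sense(dir='south') ~> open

% 24. stack.push(x='south') ~> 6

% 25. maze.move(dir='south') ~> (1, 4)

% 26. maze.sense(dir='east') ~> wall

% 27. maze.sense(dir='south') ~> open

% 28. stack.push(x='south') ~> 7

% 29. maze.move(dir='south') ~> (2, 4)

% 30. maze.sense(dir='west') ~> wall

% 31. maze.sense(dir='east') ~> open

% 32. stack.push(x='east') ~> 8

% 33. maze.move(dir='east') ~> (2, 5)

% 34. maze.sense(dir='south') ~> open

% 35. stack.push(x='south') ~> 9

% 36. maze.move(dir='south') ~> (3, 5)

% 37. maze.sense(dir='west') ~> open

% 38. stack.push(x='west') ~> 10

% 39. maze.move(dir='west') ~> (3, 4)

% 40. maze.sense(dir='west') ~> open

% 41. stack.push(x='west') ~> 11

% 42. maze.move(dir='west') ~> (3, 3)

% 43. maze.sense(dir='west') ~> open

% 44. stack.push(x='west') ~> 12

% 45. maze.move(dir='west') ~> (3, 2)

% 46. maze.sense(dir='north') ~> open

% 47. stack.push(x='north') ~> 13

% 48. maze.move(dir='north') ~> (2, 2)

% 49. maze.sense(dir='north') ~> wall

% 50. maze.sense(dir='west') ~> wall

% 51. stack.pop() ~> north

% 52. maze.move(dir='south') ~> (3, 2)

% 53. maze.sense(dir='west') ~> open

% 54. stack.push(x='west') ~> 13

% 55. maze.move(dir='west') ~> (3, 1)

% 56. maze.sense(dir='west') ~> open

% 57. stack.push(x='west') ~> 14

% 58. maze.move(dir='west') ~> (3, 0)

% 59. maze.sense(dir='north') ~> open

% 60. stack.push(x='north') ~> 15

% 61. maze.move(dir='north') ~> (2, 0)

% 62. maze.sense(dir='north') ~> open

% 63. stack.push(x='north') ~> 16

% 64. maze.move(dir='north') ~> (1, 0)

% 65. maze.sense(dir='north') ~> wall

% 66. maze.sense(dir='east') ~> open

% 67. stack.push(x='east') ~> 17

% 68. maze.move(dir='east') ~> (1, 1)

% 69. maze.sense(dir='north') ~> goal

% 70. maze.move(dir='north') ~> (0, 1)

Answer: (0, 1)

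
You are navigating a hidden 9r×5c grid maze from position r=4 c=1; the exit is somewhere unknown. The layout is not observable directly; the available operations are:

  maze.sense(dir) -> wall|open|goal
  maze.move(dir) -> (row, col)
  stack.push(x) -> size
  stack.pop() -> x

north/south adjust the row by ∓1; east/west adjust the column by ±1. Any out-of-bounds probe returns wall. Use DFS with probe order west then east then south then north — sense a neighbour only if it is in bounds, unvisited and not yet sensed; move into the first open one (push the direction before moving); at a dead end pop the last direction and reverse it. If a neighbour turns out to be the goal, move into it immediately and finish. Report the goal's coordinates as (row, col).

==> maze.sense(dir='west')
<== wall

==> maze.sense(dir='east')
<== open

==> stack.push(x='east')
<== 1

==> maze.move(dir='east')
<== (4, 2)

==> maze.sense(dir='east')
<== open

==> stack.push(x='east')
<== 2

==> maze.move(dir='east')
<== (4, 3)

==> maze.sense(dir='east')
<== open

==> stack.push(x='east')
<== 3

==> maze.move(dir='east')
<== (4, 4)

==> maze.sense(dir='south')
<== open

==> stack.push(x='south')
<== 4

==> maze.move(dir='south')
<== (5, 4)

==> maze.sense(dir='west')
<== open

==> stack.push(x='west')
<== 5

==> maze.move(dir='west')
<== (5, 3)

==> maze.sense(dir='west')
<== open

==> stack.push(x='west')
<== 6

==> maze.move(dir='west')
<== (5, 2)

==> maze.sense(dir='west')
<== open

==> stack.push(x='west')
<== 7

==> maze.move(dir='west')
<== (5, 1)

==> maze.sense(dir='west')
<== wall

==> maze.sense(dir='south')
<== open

==> stack.push(x='south')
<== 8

==> maze.move(dir='south')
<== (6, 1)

==> maze.sense(dir='west')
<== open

==> stack.push(x='west')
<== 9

==> maze.move(dir='west')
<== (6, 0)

==> maze.sense(dir='south')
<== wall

==> stack.pop()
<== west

==> maze.move(dir='east')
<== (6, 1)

==> maze.sense(dir='east')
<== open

==> stack.push(x='east')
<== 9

==> maze.move(dir='east')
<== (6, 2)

==> maze.sense(dir='east')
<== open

==> stack.push(x='east')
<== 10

==> maze.move(dir='east')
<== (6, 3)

==> maze.sense(dir='east')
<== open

==> stack.push(x='east')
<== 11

==> maze.move(dir='east')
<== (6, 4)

==> maze.sense(dir='south')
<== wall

==> stack.pop()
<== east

==> maze.move(dir='west')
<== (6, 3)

==> maze.sense(dir='south')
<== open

==> stack.push(x='south')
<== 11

==> maze.move(dir='south')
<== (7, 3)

==> maze.sense(dir='west')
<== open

==> stack.push(x='west')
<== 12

==> maze.move(dir='west')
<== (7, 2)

==> maze.sense(dir='west')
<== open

==> stack.push(x='west')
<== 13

==> maze.move(dir='west')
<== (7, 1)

==> maze.sense(dir='south')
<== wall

==> stack.pop()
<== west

==> maze.move(dir='east')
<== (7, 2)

==> maze.sense(dir='south')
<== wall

==> stack.pop()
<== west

==> maze.move(dir='east')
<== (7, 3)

==> maze.sense(dir='south')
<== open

==> stack.push(x='south')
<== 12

==> maze.move(dir='south')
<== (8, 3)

==> maze.sense(dir='east')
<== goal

==> maze.move(dir='east')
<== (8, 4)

Answer: (8, 4)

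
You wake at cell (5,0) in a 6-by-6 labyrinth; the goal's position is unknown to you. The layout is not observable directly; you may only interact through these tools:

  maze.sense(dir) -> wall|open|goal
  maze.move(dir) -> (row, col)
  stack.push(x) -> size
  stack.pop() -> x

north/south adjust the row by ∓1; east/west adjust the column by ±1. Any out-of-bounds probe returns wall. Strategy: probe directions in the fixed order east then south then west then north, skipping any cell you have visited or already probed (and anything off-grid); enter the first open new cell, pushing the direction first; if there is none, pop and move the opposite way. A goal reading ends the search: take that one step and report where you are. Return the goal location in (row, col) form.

$ maze.sense dir: east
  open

$ stack.push x: east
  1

$ maze.move dir: east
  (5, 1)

$ maze.sense dir: east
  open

$ stack.push x: east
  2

$ maze.move dir: east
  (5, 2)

$ maze.sense dir: east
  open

$ stack.push x: east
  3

$ maze.move dir: east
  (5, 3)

$ maze.sense dir: east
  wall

$ maze.sense dir: north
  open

$ stack.push x: north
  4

$ maze.move dir: north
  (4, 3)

$ maze.sense dir: east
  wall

$ maze.sense dir: west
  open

$ stack.push x: west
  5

$ maze.move dir: west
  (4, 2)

$ maze.sense dir: west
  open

$ stack.push x: west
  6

$ maze.move dir: west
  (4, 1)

$ maze.sense dir: west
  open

$ stack.push x: west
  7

$ maze.move dir: west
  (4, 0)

$ maze.sense dir: north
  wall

$ stack.pop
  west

$ maze.move dir: east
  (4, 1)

$ maze.sense dir: north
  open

$ stack.push x: north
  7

$ maze.move dir: north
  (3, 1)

$ maze.sense dir: east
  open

$ stack.push x: east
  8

$ maze.move dir: east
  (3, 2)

$ maze.sense dir: east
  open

$ stack.push x: east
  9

$ maze.move dir: east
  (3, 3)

$ maze.sense dir: east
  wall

$ maze.sense dir: north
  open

$ stack.push x: north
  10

$ maze.move dir: north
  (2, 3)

$ maze.sense dir: east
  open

$ stack.push x: east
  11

$ maze.move dir: east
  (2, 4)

$ maze.sense dir: east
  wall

$ maze.sense dir: north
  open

$ stack.push x: north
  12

$ maze.move dir: north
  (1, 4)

$ maze.sense dir: east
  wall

$ maze.sense dir: west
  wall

$ maze.sense dir: north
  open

$ stack.push x: north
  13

$ maze.move dir: north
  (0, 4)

$ maze.sense dir: east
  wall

$ maze.sense dir: west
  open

$ stack.push x: west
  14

$ maze.move dir: west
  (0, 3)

$ maze.sense dir: west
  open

$ stack.push x: west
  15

$ maze.move dir: west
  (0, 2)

$ maze.sense dir: south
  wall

$ maze.sense dir: west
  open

$ stack.push x: west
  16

$ maze.move dir: west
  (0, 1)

$ maze.sense dir: south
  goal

$ maze.move dir: south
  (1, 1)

Answer: (1, 1)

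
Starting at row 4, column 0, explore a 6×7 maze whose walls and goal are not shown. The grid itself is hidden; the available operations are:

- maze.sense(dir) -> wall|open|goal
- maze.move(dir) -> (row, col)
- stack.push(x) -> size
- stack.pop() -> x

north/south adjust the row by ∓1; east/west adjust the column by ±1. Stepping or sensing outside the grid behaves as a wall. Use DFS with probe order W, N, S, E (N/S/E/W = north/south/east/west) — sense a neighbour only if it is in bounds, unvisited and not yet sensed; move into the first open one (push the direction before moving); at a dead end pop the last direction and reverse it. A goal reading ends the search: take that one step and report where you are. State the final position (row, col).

I use sense(dir: north), giving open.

Next I call push(x: north), → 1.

I run move(dir: north), giving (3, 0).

I run sense(dir: north), and see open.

I call push(x: north), and observe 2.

Now I run move(dir: north), yielding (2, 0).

Invoking sense(dir: north), which returns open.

Using push(x: north), → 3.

Calling move(dir: north), and get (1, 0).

Now I run sense(dir: north), and observe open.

I invoke push(x: north), and get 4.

Now I run move(dir: north), → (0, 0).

Using sense(dir: east), — result: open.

Invoking push(x: east), giving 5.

Using move(dir: east), and get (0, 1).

Next I call sense(dir: south), yielding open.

I run push(x: south), and observe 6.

Then move(dir: south), which returns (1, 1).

Using sense(dir: south), : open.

I run push(x: south), and observe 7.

Then move(dir: south), — result: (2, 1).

I try sense(dir: south), which returns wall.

I invoke sense(dir: east), yielding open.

Invoking push(x: east), and get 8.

Using move(dir: east), → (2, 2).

I try sense(dir: north), and get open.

I invoke push(x: north), and see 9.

I run move(dir: north), : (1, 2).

Invoking sense(dir: north), — result: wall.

Using sense(dir: east), : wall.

Then pop, : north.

Invoking move(dir: south), : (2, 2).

I call sense(dir: south), and see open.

Invoking push(x: south), and observe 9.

Using move(dir: south), yielding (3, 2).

I try sense(dir: south), : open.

Using push(x: south), yielding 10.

I invoke move(dir: south), → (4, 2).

I try sense(dir: west), giving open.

Invoking push(x: west), and observe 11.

Now I run move(dir: west), giving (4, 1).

I call sense(dir: south), — result: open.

Now I run push(x: south), : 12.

Invoking move(dir: south), and get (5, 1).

Now I run sense(dir: west), and observe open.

Invoking push(x: west), : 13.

I use move(dir: west), and see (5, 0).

Then pop(), → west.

Now I run move(dir: east), giving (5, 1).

I invoke sense(dir: east), and get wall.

I invoke pop(), giving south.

I use move(dir: north), which returns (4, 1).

I try pop(), and see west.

Invoking move(dir: east), and observe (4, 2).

Now I run sense(dir: east), and observe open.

I try push(x: east), and observe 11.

Invoking move(dir: east), which returns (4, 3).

Next I call sense(dir: north), giving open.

Now I run push(x: north), and see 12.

I call move(dir: north), giving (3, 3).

Calling sense(dir: north), giving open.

Then push(x: north), and get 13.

I use move(dir: north), and see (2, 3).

I invoke sense(dir: east), → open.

I use push(x: east), — result: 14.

Invoking move(dir: east), giving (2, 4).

Now I run sense(dir: north), which returns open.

I use push(x: north), and see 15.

I call move(dir: north), giving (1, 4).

I try sense(dir: north), and see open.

I call push(x: north), → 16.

I invoke move(dir: north), yielding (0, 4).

I try sense(dir: west), and observe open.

Now I run push(x: west), and get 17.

Calling move(dir: west), and observe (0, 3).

Now I run pop, and get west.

I invoke move(dir: east), and see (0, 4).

I invoke sense(dir: east), which returns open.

Next I call push(x: east), → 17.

Now I run move(dir: east), → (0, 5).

Calling sense(dir: south), yielding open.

Then push(x: south), which returns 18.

I invoke move(dir: south), : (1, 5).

Calling sense(dir: south), — result: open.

I run push(x: south), : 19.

Next I call move(dir: south), : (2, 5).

I try sense(dir: south), which returns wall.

I use sense(dir: east), : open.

Invoking push(x: east), → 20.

I run move(dir: east), which returns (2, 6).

Next I call sense(dir: north), and get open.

Next I call push(x: north), and observe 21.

Then move(dir: north), and see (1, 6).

Next I call sense(dir: north), giving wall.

Next I call pop, yielding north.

Next I call move(dir: south), and observe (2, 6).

Next I call sense(dir: south), and see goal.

I use move(dir: south), — result: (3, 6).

Answer: (3, 6)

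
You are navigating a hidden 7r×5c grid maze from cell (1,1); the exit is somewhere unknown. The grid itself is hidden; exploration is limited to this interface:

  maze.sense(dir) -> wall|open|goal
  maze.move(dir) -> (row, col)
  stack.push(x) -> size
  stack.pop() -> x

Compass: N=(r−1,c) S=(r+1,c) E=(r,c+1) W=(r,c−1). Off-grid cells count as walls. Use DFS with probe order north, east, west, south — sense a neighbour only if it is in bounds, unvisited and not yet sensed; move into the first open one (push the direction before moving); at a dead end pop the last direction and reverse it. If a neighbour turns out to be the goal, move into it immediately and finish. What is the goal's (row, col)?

Next I call sense with dir→north, and get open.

I invoke push with x→north, and get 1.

I run move with dir→north, and see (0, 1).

I invoke sense with dir→east, → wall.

Calling sense with dir→west, yielding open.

I call push with x→west, and see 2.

I run move with dir→west, → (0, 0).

I invoke sense with dir→south, and see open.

Calling push with x→south, giving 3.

Invoking move with dir→south, which returns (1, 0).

Then sense with dir→south, : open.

I use push with x→south, yielding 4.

Now I run move with dir→south, and observe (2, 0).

Using sense with dir→east, → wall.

Then sense with dir→south, and observe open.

I use push with x→south, → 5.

I invoke move with dir→south, and observe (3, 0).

Next I call sense with dir→east, and observe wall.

I invoke sense with dir→south, which returns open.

I invoke push with x→south, and see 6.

Then move with dir→south, — result: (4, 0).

I run sense with dir→east, — result: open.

I run push with x→east, giving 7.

I use move with dir→east, giving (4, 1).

Next I call sense with dir→east, which returns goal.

I call move with dir→east, and see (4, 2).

Answer: (4, 2)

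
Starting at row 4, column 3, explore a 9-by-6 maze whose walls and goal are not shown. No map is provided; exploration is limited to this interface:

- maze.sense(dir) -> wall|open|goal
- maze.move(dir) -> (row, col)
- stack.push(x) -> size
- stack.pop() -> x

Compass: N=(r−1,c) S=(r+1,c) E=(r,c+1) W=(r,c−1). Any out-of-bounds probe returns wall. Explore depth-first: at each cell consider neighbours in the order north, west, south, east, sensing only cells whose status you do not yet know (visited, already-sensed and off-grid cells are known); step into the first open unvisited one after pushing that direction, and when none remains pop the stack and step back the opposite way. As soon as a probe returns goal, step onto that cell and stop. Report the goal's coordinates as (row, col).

-> sense(dir='north')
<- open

-> push(x='north')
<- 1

-> move(dir='north')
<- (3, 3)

-> sense(dir='north')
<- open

-> push(x='north')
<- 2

-> move(dir='north')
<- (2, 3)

-> sense(dir='north')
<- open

-> push(x='north')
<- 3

-> move(dir='north')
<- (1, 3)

-> sense(dir='north')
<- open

-> push(x='north')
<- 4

-> move(dir='north')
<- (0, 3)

-> sense(dir='west')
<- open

-> push(x='west')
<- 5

-> move(dir='west')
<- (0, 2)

-> sense(dir='west')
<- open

-> push(x='west')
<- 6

-> move(dir='west')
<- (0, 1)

-> sense(dir='west')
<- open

-> push(x='west')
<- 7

-> move(dir='west')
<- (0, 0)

-> sense(dir='south')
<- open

-> push(x='south')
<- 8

-> move(dir='south')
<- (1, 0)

-> sense(dir='south')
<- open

-> push(x='south')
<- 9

-> move(dir='south')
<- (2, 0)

-> sense(dir='south')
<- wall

-> sense(dir='east')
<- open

-> push(x='east')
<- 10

-> move(dir='east')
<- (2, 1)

-> sense(dir='north')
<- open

-> push(x='north')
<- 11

-> move(dir='north')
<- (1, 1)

-> sense(dir='east')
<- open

-> push(x='east')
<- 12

-> move(dir='east')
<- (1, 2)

-> sense(dir='south')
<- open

-> push(x='south')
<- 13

-> move(dir='south')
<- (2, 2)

-> sense(dir='south')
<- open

-> push(x='south')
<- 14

-> move(dir='south')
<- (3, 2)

-> sense(dir='west')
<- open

-> push(x='west')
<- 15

-> move(dir='west')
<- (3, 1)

-> sense(dir='south')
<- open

-> push(x='south')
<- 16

-> move(dir='south')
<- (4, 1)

-> sense(dir='west')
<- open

-> push(x='west')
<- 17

-> move(dir='west')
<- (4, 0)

-> sense(dir='south')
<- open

-> push(x='south')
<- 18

-> move(dir='south')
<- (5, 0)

-> sense(dir='south')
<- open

-> push(x='south')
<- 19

-> move(dir='south')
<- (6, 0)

-> sense(dir='south')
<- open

-> push(x='south')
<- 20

-> move(dir='south')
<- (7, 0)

-> sense(dir='south')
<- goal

-> move(dir='south')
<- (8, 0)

Answer: (8, 0)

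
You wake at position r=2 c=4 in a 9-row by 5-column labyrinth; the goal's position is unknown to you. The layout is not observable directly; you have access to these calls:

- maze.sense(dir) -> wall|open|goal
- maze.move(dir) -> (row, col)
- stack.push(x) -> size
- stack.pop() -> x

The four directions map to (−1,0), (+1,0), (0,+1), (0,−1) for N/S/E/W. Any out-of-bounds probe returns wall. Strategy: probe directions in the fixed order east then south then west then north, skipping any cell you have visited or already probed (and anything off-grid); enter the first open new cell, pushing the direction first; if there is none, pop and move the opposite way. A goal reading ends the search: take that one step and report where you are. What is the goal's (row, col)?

-> maze.sense(south)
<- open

-> stack.push(south)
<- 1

-> maze.move(south)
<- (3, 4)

-> maze.sense(south)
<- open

-> stack.push(south)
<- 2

-> maze.move(south)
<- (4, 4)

-> maze.sense(south)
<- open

-> stack.push(south)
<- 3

-> maze.move(south)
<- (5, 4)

-> maze.sense(south)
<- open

-> stack.push(south)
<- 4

-> maze.move(south)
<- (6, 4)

-> maze.sense(south)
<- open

-> stack.push(south)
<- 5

-> maze.move(south)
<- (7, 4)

-> maze.sense(south)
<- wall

-> maze.sense(west)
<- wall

-> stack.pop()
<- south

-> maze.move(north)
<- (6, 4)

-> maze.sense(west)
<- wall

-> stack.pop()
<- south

-> maze.move(north)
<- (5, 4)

-> maze.sense(west)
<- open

-> stack.push(west)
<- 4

-> maze.move(west)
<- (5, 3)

-> maze.sense(west)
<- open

-> stack.push(west)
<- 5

-> maze.move(west)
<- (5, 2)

-> maze.sense(south)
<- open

-> stack.push(south)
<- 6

-> maze.move(south)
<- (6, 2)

-> maze.sense(south)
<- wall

-> maze.sense(west)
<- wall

-> stack.pop()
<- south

-> maze.move(north)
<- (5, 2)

-> maze.sense(west)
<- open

-> stack.push(west)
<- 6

-> maze.move(west)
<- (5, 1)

-> maze.sense(west)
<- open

-> stack.push(west)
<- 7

-> maze.move(west)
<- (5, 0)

-> maze.sense(south)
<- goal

-> maze.move(south)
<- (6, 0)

Answer: (6, 0)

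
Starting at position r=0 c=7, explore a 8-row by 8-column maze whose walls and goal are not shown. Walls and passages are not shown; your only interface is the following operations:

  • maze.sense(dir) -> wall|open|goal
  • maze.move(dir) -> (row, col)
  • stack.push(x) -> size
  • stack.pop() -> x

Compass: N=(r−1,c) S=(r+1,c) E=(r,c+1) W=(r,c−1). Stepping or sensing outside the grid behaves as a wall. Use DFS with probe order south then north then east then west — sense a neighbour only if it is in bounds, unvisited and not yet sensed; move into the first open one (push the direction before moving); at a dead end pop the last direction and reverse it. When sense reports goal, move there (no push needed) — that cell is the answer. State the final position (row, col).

-- maze.sense(south) == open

-- stack.push(south) == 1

-- maze.move(south) == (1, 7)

-- maze.sense(south) == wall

-- maze.sense(west) == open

-- stack.push(west) == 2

-- maze.move(west) == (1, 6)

-- maze.sense(south) == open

-- stack.push(south) == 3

-- maze.move(south) == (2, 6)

-- maze.sense(south) == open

-- stack.push(south) == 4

-- maze.move(south) == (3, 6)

-- maze.sense(south) == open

-- stack.push(south) == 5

-- maze.move(south) == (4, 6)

-- maze.sense(south) == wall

-- maze.sense(east) == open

-- stack.push(east) == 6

-- maze.move(east) == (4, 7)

-- maze.sense(south) == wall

-- maze.sense(north) == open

-- stack.push(north) == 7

-- maze.move(north) == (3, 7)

-- stack.pop() == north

-- maze.move(south) == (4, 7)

-- stack.pop() == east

-- maze.move(west) == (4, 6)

-- maze.sense(west) == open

-- stack.push(west) == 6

-- maze.move(west) == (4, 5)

-- maze.sense(south) == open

-- stack.push(south) == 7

-- maze.move(south) == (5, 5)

-- maze.sense(south) == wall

-- maze.sense(west) == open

-- stack.push(west) == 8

-- maze.move(west) == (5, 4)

-- maze.sense(south) == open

-- stack.push(south) == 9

-- maze.move(south) == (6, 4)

-- maze.sense(south) == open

-- stack.push(south) == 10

-- maze.move(south) == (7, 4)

-- maze.sense(east) == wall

-- maze.sense(west) == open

-- stack.push(west) == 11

-- maze.move(west) == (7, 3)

-- maze.sense(north) == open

-- stack.push(north) == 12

-- maze.move(north) == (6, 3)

-- maze.sense(north) == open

-- stack.push(north) == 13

-- maze.move(north) == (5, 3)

-- maze.sense(north) == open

-- stack.push(north) == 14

-- maze.move(north) == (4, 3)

-- maze.sense(north) == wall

-- maze.sense(east) == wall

-- maze.sense(west) == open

-- stack.push(west) == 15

-- maze.move(west) == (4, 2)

-- maze.sense(south) == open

-- stack.push(south) == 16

-- maze.move(south) == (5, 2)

-- maze.sense(south) == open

-- stack.push(south) == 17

-- maze.move(south) == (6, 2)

-- maze.sense(south) == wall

-- maze.sense(west) == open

-- stack.push(west) == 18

-- maze.move(west) == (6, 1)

-- maze.sense(south) == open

-- stack.push(south) == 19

-- maze.move(south) == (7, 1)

-- maze.sense(west) == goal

-- maze.move(west) == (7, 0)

Answer: (7, 0)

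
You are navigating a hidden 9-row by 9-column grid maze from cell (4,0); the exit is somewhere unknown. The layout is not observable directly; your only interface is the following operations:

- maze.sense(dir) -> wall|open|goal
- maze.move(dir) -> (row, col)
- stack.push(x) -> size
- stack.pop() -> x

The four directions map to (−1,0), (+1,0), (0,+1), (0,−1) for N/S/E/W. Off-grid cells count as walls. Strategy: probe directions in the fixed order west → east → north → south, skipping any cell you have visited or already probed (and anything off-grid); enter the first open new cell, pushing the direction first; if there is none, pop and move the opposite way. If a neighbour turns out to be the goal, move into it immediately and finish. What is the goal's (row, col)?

→ sense(dir=east)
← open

→ push(x=east)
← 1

→ move(dir=east)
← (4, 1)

→ sense(dir=east)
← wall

→ sense(dir=north)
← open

→ push(x=north)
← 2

→ move(dir=north)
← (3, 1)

→ sense(dir=west)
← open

→ push(x=west)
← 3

→ move(dir=west)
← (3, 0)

→ sense(dir=north)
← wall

→ pop()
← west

→ move(dir=east)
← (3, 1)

→ sense(dir=east)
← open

→ push(x=east)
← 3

→ move(dir=east)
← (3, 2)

→ sense(dir=east)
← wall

→ sense(dir=north)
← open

→ push(x=north)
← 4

→ move(dir=north)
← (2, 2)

→ sense(dir=west)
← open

→ push(x=west)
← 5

→ move(dir=west)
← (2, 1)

→ sense(dir=north)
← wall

→ pop()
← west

→ move(dir=east)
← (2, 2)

→ sense(dir=east)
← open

→ push(x=east)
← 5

→ move(dir=east)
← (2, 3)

→ sense(dir=east)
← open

→ push(x=east)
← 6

→ move(dir=east)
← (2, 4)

→ sense(dir=east)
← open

→ push(x=east)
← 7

→ move(dir=east)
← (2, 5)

→ sense(dir=east)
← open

→ push(x=east)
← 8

→ move(dir=east)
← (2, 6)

→ sense(dir=east)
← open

→ push(x=east)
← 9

→ move(dir=east)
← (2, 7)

→ sense(dir=east)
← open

→ push(x=east)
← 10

→ move(dir=east)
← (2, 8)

→ sense(dir=north)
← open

→ push(x=north)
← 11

→ move(dir=north)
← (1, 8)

→ sense(dir=west)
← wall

→ sense(dir=north)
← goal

→ move(dir=north)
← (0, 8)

Answer: (0, 8)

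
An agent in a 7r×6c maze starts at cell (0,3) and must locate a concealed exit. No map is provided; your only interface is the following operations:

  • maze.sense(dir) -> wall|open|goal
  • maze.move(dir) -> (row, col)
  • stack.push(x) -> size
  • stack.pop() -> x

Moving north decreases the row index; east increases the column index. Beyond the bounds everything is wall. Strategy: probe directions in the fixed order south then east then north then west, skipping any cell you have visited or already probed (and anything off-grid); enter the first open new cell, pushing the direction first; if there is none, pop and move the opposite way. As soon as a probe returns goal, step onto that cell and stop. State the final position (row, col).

-> sense(dir→south)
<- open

-> push(x→south)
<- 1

-> move(dir→south)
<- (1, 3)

-> sense(dir→south)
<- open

-> push(x→south)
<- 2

-> move(dir→south)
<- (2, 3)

-> sense(dir→south)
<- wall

-> sense(dir→east)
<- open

-> push(x→east)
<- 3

-> move(dir→east)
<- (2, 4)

-> sense(dir→south)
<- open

-> push(x→south)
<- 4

-> move(dir→south)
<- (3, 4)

-> sense(dir→south)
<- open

-> push(x→south)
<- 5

-> move(dir→south)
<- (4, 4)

-> sense(dir→south)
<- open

-> push(x→south)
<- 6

-> move(dir→south)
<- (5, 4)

-> sense(dir→south)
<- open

-> push(x→south)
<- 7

-> move(dir→south)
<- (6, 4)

-> sense(dir→east)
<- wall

-> sense(dir→west)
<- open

-> push(x→west)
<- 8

-> move(dir→west)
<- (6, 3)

-> sense(dir→north)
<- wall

-> sense(dir→west)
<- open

-> push(x→west)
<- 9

-> move(dir→west)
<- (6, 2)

-> sense(dir→north)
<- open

-> push(x→north)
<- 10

-> move(dir→north)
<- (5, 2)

-> sense(dir→north)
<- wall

-> sense(dir→west)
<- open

-> push(x→west)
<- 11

-> move(dir→west)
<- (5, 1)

-> sense(dir→south)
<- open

-> push(x→south)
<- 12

-> move(dir→south)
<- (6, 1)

-> sense(dir→west)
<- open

-> push(x→west)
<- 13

-> move(dir→west)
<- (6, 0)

-> sense(dir→north)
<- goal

-> move(dir→north)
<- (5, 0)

Answer: (5, 0)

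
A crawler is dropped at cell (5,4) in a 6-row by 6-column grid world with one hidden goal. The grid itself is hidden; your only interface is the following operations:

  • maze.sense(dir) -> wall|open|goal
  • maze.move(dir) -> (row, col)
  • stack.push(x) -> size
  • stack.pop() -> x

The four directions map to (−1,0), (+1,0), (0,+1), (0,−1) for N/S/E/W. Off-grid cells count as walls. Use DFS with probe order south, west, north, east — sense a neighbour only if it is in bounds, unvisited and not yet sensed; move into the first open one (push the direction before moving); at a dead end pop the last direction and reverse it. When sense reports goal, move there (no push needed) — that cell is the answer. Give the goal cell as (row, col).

$ maze.sense dir→west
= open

$ stack.push x→west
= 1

$ maze.move dir→west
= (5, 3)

$ maze.sense dir→west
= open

$ stack.push x→west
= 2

$ maze.move dir→west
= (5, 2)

$ maze.sense dir→west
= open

$ stack.push x→west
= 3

$ maze.move dir→west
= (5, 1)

$ maze.sense dir→west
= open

$ stack.push x→west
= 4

$ maze.move dir→west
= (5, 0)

$ maze.sense dir→north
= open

$ stack.push x→north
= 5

$ maze.move dir→north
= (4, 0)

$ maze.sense dir→north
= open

$ stack.push x→north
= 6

$ maze.move dir→north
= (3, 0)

$ maze.sense dir→north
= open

$ stack.push x→north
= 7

$ maze.move dir→north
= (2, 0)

$ maze.sense dir→north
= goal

$ maze.move dir→north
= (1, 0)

Answer: (1, 0)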